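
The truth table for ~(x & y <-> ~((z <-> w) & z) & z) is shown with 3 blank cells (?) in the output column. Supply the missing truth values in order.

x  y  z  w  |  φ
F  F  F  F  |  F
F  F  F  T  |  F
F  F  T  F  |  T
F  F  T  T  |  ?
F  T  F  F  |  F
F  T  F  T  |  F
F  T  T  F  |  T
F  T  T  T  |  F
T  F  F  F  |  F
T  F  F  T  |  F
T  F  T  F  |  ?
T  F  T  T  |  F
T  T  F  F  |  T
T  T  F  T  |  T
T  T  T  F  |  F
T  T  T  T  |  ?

Row x=F, y=F, z=T, w=T: (x & y) = F, (~((z <-> w) & z) & z) = F, (x & y <-> ~((z <-> w) & z) & z) = T, so the formula = F.
Row x=T, y=F, z=T, w=F: (x & y) = F, (~((z <-> w) & z) & z) = T, (x & y <-> ~((z <-> w) & z) & z) = F, so the formula = T.
Row x=T, y=T, z=T, w=T: (x & y) = T, (~((z <-> w) & z) & z) = F, (x & y <-> ~((z <-> w) & z) & z) = F, so the formula = T.

F, T, T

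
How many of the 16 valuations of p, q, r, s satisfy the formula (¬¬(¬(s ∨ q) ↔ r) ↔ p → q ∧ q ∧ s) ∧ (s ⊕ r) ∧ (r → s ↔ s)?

p | q | r | s | φ
- | - | - | - | -
F | F | F | F | F
F | F | F | T | T
F | F | T | F | T
F | F | T | T | F
F | T | F | F | F
F | T | F | T | T
F | T | T | F | F
F | T | T | T | F
T | F | F | F | F
T | F | F | T | F
T | F | T | F | F
T | F | T | T | F
T | T | F | F | F
T | T | F | T | T
T | T | T | F | T
T | T | T | T | F
The formula is true on 5 of the 16 rows.

5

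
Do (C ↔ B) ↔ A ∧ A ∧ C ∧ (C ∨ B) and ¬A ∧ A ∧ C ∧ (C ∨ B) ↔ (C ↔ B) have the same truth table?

not equivalent

  A   |   B   |   C   ||   φ   |   ψ  
 True |  True |  True ||  True | False
 True |  True | False ||  True |  True
 True | False |  True || False |  True
 True | False | False || False | False
False |  True |  True || False | False
False |  True | False ||  True |  True
False | False |  True ||  True |  True
False | False | False || False | False
The columns differ at A=True, B=True, C=True (φ=True, ψ=False), so they are not equivalent.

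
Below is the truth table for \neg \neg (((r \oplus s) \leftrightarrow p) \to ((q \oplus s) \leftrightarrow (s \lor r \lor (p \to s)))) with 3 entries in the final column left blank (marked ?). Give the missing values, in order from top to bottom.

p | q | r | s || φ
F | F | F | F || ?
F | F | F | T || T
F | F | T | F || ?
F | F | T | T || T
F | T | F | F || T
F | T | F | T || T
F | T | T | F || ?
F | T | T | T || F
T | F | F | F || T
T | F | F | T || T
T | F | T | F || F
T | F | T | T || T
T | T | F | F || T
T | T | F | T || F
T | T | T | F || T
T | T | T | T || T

Row 1: (((r \oplus s) \leftrightarrow p) \to ((q \oplus s) \leftrightarrow (s \lor r \lor (p \to s)))) = F, \neg (((r \oplus s) \leftrightarrow p) \to ((q \oplus s) \leftrightarrow (s \lor r \lor (p \to s)))) = T, so the formula = F.
Row 3: (((r \oplus s) \leftrightarrow p) \to ((q \oplus s) \leftrightarrow (s \lor r \lor (p \to s)))) = T, \neg (((r \oplus s) \leftrightarrow p) \to ((q \oplus s) \leftrightarrow (s \lor r \lor (p \to s)))) = F, so the formula = T.
Row 7: (((r \oplus s) \leftrightarrow p) \to ((q \oplus s) \leftrightarrow (s \lor r \lor (p \to s)))) = T, \neg (((r \oplus s) \leftrightarrow p) \to ((q \oplus s) \leftrightarrow (s \lor r \lor (p \to s)))) = F, so the formula = T.

F, T, T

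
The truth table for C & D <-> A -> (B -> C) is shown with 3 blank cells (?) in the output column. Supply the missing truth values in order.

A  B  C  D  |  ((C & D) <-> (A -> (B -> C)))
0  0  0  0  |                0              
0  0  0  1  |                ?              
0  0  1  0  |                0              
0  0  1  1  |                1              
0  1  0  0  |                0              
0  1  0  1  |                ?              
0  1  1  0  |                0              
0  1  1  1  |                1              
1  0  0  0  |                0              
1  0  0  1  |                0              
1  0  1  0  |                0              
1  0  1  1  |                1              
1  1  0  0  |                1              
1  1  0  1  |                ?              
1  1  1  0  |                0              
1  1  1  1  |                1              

Row A=0, B=0, C=0, D=1: (C & D) = 0, (A -> (B -> C)) = 1, so ((C & D) <-> (A -> (B -> C))) = 0.
Row A=0, B=1, C=0, D=1: (C & D) = 0, (A -> (B -> C)) = 1, so ((C & D) <-> (A -> (B -> C))) = 0.
Row A=1, B=1, C=0, D=1: (C & D) = 0, (A -> (B -> C)) = 0, so ((C & D) <-> (A -> (B -> C))) = 1.

0, 0, 1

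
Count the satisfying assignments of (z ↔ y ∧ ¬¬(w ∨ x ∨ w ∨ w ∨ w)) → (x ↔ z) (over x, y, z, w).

x | y | z | w | (x ∨ w) | (w ∨ (x ∨ w) ∨ w ∨ w) | ¬(w ∨ (x ∨ w) ∨ w ∨ w) | ¬¬(w ∨ (x ∨ w) ∨ w ∨ w) | (x ↔ z) | φ
- | - | - | - | ------- | --------------------- | ---------------------- | ----------------------- | ------- | -
F | F | F | F |    F    |           F           |           T            |            F            |    T    | T
F | F | F | T |    T    |           T           |           F            |            T            |    T    | T
F | F | T | F |    F    |           F           |           T            |            F            |    F    | T
F | F | T | T |    T    |           T           |           F            |            T            |    F    | T
F | T | F | F |    F    |           F           |           T            |            F            |    T    | T
F | T | F | T |    T    |           T           |           F            |            T            |    T    | T
F | T | T | F |    F    |           F           |           T            |            F            |    F    | T
F | T | T | T |    T    |           T           |           F            |            T            |    F    | F
T | F | F | F |    T    |           T           |           F            |            T            |    F    | F
T | F | F | T |    T    |           T           |           F            |            T            |    F    | F
T | F | T | F |    T    |           T           |           F            |            T            |    T    | T
T | F | T | T |    T    |           T           |           F            |            T            |    T    | T
T | T | F | F |    T    |           T           |           F            |            T            |    F    | T
T | T | F | T |    T    |           T           |           F            |            T            |    F    | T
T | T | T | F |    T    |           T           |           F            |            T            |    T    | T
T | T | T | T |    T    |           T           |           F            |            T            |    T    | T
The formula is true on 13 of the 16 rows.

13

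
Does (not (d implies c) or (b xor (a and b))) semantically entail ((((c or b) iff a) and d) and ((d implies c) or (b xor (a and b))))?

no

a  b  c  d  |  φ  ψ
F  F  F  F  |  F  F
F  F  F  T  |  T  F
F  F  T  F  |  F  F
F  F  T  T  |  F  F
F  T  F  F  |  T  F
F  T  F  T  |  T  F
F  T  T  F  |  T  F
F  T  T  T  |  T  F
T  F  F  F  |  F  F
T  F  F  T  |  T  F
T  F  T  F  |  F  F
T  F  T  T  |  F  T
T  T  F  F  |  F  F
T  T  F  T  |  T  F
T  T  T  F  |  F  F
T  T  T  T  |  F  T
At a=F, b=F, c=F, d=T we have φ true but ψ false, so φ does not entail ψ.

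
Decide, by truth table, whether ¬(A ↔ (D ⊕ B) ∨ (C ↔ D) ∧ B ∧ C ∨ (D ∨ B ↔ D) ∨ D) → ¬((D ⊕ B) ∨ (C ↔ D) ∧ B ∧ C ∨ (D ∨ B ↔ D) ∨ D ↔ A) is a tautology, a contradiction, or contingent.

A | B | C | D | φ
- | - | - | - | -
T | T | T | T | T
T | T | T | F | T
T | T | F | T | T
T | T | F | F | T
T | F | T | T | T
T | F | T | F | T
T | F | F | T | T
T | F | F | F | T
F | T | T | T | T
F | T | T | F | T
F | T | F | T | T
F | T | F | F | T
F | F | T | T | T
F | F | T | F | T
F | F | F | T | T
F | F | F | F | T
Every row is T, so the formula is a tautology.

tautology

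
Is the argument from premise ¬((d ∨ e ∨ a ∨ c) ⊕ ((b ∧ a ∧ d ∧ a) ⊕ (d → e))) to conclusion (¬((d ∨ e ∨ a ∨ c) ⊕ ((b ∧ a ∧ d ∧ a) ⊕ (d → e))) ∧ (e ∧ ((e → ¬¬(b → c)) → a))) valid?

a | b | c | d | e || φ | ψ
T | T | T | T | T || F | F
T | T | T | T | F || T | F
T | T | T | F | T || T | T
T | T | T | F | F || T | F
T | T | F | T | T || F | F
T | T | F | T | F || T | F
T | T | F | F | T || T | T
T | T | F | F | F || T | F
T | F | T | T | T || T | T
T | F | T | T | F || F | F
T | F | T | F | T || T | T
T | F | T | F | F || T | F
T | F | F | T | T || T | T
T | F | F | T | F || F | F
T | F | F | F | T || T | T
T | F | F | F | F || T | F
F | T | T | T | T || T | F
F | T | T | T | F || F | F
F | T | T | F | T || T | F
F | T | T | F | F || T | F
F | T | F | T | T || T | T
F | T | F | T | F || F | F
F | T | F | F | T || T | T
F | T | F | F | F || F | F
F | F | T | T | T || T | F
F | F | T | T | F || F | F
F | F | T | F | T || T | F
F | F | T | F | F || T | F
F | F | F | T | T || T | F
F | F | F | T | F || F | F
F | F | F | F | T || T | F
F | F | F | F | F || F | F
At a=T, b=T, c=T, d=T, e=F we have φ true but ψ false, so φ does not entail ψ.

no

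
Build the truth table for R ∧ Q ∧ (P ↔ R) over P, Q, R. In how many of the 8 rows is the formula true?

1

P | Q | R | ((R ∧ Q) ∧ (P ↔ R))
- | - | - | -------------------
T | T | T |          T         
T | T | F |          F         
T | F | T |          F         
T | F | F |          F         
F | T | T |          F         
F | T | F |          F         
F | F | T |          F         
F | F | F |          F         
The formula is true on 1 of the 8 rows.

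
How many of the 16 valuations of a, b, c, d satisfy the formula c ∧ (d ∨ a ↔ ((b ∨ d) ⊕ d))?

2

a  b  c  d  |  (c ∧ ((d ∨ a) ↔ ((b ∨ d) ⊕ d)))
0  0  0  0  |                 0               
0  0  0  1  |                 0               
0  0  1  0  |                 1               
0  0  1  1  |                 0               
0  1  0  0  |                 0               
0  1  0  1  |                 0               
0  1  1  0  |                 0               
0  1  1  1  |                 0               
1  0  0  0  |                 0               
1  0  0  1  |                 0               
1  0  1  0  |                 0               
1  0  1  1  |                 0               
1  1  0  0  |                 0               
1  1  0  1  |                 0               
1  1  1  0  |                 1               
1  1  1  1  |                 0               
The formula is true on 2 of the 16 rows.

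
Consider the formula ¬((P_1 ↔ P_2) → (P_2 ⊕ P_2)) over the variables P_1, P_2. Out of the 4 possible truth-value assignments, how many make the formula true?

P_1  P_2  |  (P_1 ↔ P_2)  (P_2 ⊕ P_2)  ((P_1 ↔ P_2) → (P_2 ⊕ P_2))  ¬((P_1 ↔ P_2) → (P_2 ⊕ P_2))
 T    T   |       T            F                    F                            T              
 T    F   |       F            F                    T                            F              
 F    T   |       F            F                    T                            F              
 F    F   |       T            F                    F                            T              
The formula is true on 2 of the 4 rows.

2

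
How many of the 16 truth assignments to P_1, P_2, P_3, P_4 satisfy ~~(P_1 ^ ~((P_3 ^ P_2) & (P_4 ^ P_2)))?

P_1 | P_2 | P_3 | P_4 | φ
--- | --- | --- | --- | -
 T  |  T  |  T  |  T  | F
 T  |  T  |  T  |  F  | F
 T  |  T  |  F  |  T  | F
 T  |  T  |  F  |  F  | T
 T  |  F  |  T  |  T  | T
 T  |  F  |  T  |  F  | F
 T  |  F  |  F  |  T  | F
 T  |  F  |  F  |  F  | F
 F  |  T  |  T  |  T  | T
 F  |  T  |  T  |  F  | T
 F  |  T  |  F  |  T  | T
 F  |  T  |  F  |  F  | F
 F  |  F  |  T  |  T  | F
 F  |  F  |  T  |  F  | T
 F  |  F  |  F  |  T  | T
 F  |  F  |  F  |  F  | T
The formula is true on 8 of the 16 rows.

8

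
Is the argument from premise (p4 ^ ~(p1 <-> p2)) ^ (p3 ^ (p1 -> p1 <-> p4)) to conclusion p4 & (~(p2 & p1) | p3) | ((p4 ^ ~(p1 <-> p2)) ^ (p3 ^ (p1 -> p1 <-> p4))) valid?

p1 | p2 | p3 | p4 | φ | ψ
-- | -- | -- | -- | - | -
T  | T  | T  | T  | T | T
T  | T  | T  | F  | T | T
T  | T  | F  | T  | F | F
T  | T  | F  | F  | F | F
T  | F  | T  | T  | F | T
T  | F  | T  | F  | F | F
T  | F  | F  | T  | T | T
T  | F  | F  | F  | T | T
F  | T  | T  | T  | F | T
F  | T  | T  | F  | F | F
F  | T  | F  | T  | T | T
F  | T  | F  | F  | T | T
F  | F  | T  | T  | T | T
F  | F  | T  | F  | T | T
F  | F  | F  | T  | F | T
F  | F  | F  | F  | F | F
In every row where φ is true, ψ is also true, so φ ⊨ ψ.

yes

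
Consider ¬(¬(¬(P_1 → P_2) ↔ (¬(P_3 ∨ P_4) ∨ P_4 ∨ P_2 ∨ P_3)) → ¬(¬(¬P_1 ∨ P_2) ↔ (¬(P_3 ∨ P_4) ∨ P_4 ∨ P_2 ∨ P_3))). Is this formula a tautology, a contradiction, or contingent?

contradiction

P_1 | P_2 | P_3 | P_4 | (P_1 → P_2) | ¬(P_1 → P_2) | (P_3 ∨ P_4) | ¬(P_3 ∨ P_4) | ¬P_1 | (¬P_1 ∨ P_2) | ¬(¬P_1 ∨ P_2) | φ
--- | --- | --- | --- | ----------- | ------------ | ----------- | ------------ | ---- | ------------ | ------------- | -
 T  |  T  |  T  |  T  |      T      |      F       |      T      |      F       |  F   |      T       |       F       | F
 T  |  T  |  T  |  F  |      T      |      F       |      T      |      F       |  F   |      T       |       F       | F
 T  |  T  |  F  |  T  |      T      |      F       |      T      |      F       |  F   |      T       |       F       | F
 T  |  T  |  F  |  F  |      T      |      F       |      F      |      T       |  F   |      T       |       F       | F
 T  |  F  |  T  |  T  |      F      |      T       |      T      |      F       |  F   |      F       |       T       | F
 T  |  F  |  T  |  F  |      F      |      T       |      T      |      F       |  F   |      F       |       T       | F
 T  |  F  |  F  |  T  |      F      |      T       |      T      |      F       |  F   |      F       |       T       | F
 T  |  F  |  F  |  F  |      F      |      T       |      F      |      T       |  F   |      F       |       T       | F
 F  |  T  |  T  |  T  |      T      |      F       |      T      |      F       |  T   |      T       |       F       | F
 F  |  T  |  T  |  F  |      T      |      F       |      T      |      F       |  T   |      T       |       F       | F
 F  |  T  |  F  |  T  |      T      |      F       |      T      |      F       |  T   |      T       |       F       | F
 F  |  T  |  F  |  F  |      T      |      F       |      F      |      T       |  T   |      T       |       F       | F
 F  |  F  |  T  |  T  |      T      |      F       |      T      |      F       |  T   |      T       |       F       | F
 F  |  F  |  T  |  F  |      T      |      F       |      T      |      F       |  T   |      T       |       F       | F
 F  |  F  |  F  |  T  |      T      |      F       |      T      |      F       |  T   |      T       |       F       | F
 F  |  F  |  F  |  F  |      T      |      F       |      F      |      T       |  T   |      T       |       F       | F
Every row is F, so the formula is a contradiction.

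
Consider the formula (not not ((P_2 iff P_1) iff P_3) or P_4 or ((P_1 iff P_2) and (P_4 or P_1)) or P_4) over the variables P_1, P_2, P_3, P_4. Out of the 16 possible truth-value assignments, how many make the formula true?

P_1 | P_2 | P_3 | P_4 || φ
 F  |  F  |  F  |  F  || F
 F  |  F  |  F  |  T  || T
 F  |  F  |  T  |  F  || T
 F  |  F  |  T  |  T  || T
 F  |  T  |  F  |  F  || T
 F  |  T  |  F  |  T  || T
 F  |  T  |  T  |  F  || F
 F  |  T  |  T  |  T  || T
 T  |  F  |  F  |  F  || T
 T  |  F  |  F  |  T  || T
 T  |  F  |  T  |  F  || F
 T  |  F  |  T  |  T  || T
 T  |  T  |  F  |  F  || T
 T  |  T  |  F  |  T  || T
 T  |  T  |  T  |  F  || T
 T  |  T  |  T  |  T  || T
The formula is true on 13 of the 16 rows.

13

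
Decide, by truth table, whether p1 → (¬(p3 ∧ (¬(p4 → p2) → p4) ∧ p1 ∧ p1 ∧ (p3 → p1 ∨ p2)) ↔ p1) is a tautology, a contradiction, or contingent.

p1 | p2 | p3 | p4 || (p4 → p2) | ¬(p4 → p2) | (¬(p4 → p2) → p4) | (p1 ∨ p2) | (p3 → (p1 ∨ p2)) | (p1 ∧ (p3 → (p1 ∨ p2))) | φ
T  | T  | T  | T  ||     T     |     F      |         T         |     T     |        T         |            T            | F
T  | T  | T  | F  ||     T     |     F      |         T         |     T     |        T         |            T            | F
T  | T  | F  | T  ||     T     |     F      |         T         |     T     |        T         |            T            | T
T  | T  | F  | F  ||     T     |     F      |         T         |     T     |        T         |            T            | T
T  | F  | T  | T  ||     F     |     T      |         T         |     T     |        T         |            T            | F
T  | F  | T  | F  ||     T     |     F      |         T         |     T     |        T         |            T            | F
T  | F  | F  | T  ||     F     |     T      |         T         |     T     |        T         |            T            | T
T  | F  | F  | F  ||     T     |     F      |         T         |     T     |        T         |            T            | T
F  | T  | T  | T  ||     T     |     F      |         T         |     T     |        T         |            F            | T
F  | T  | T  | F  ||     T     |     F      |         T         |     T     |        T         |            F            | T
F  | T  | F  | T  ||     T     |     F      |         T         |     T     |        T         |            F            | T
F  | T  | F  | F  ||     T     |     F      |         T         |     T     |        T         |            F            | T
F  | F  | T  | T  ||     F     |     T      |         T         |     F     |        F         |            F            | T
F  | F  | T  | F  ||     T     |     F      |         T         |     F     |        F         |            F            | T
F  | F  | F  | T  ||     F     |     T      |         T         |     F     |        T         |            F            | T
F  | F  | F  | F  ||     T     |     F      |         T         |     F     |        T         |            F            | T
12 of 16 rows are T, so the formula is contingent.

contingent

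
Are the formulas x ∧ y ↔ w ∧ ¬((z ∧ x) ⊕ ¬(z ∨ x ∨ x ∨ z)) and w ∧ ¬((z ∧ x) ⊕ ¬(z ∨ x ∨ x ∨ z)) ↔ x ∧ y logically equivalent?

equivalent

  x   |   y   |   z   |   w   |   φ   |   ψ  
----- | ----- | ----- | ----- | ----- | -----
 True |  True |  True |  True | False | False
 True |  True |  True | False | False | False
 True |  True | False |  True |  True |  True
 True |  True | False | False | False | False
 True | False |  True |  True |  True |  True
 True | False |  True | False |  True |  True
 True | False | False |  True | False | False
 True | False | False | False |  True |  True
False |  True |  True |  True | False | False
False |  True |  True | False |  True |  True
False |  True | False |  True |  True |  True
False |  True | False | False |  True |  True
False | False |  True |  True | False | False
False | False |  True | False |  True |  True
False | False | False |  True |  True |  True
False | False | False | False |  True |  True
The columns for φ and ψ agree on every row, so they are logically equivalent.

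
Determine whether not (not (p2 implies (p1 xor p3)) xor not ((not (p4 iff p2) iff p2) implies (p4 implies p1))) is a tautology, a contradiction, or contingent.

p1 | p2 | p3 | p4 || φ
1  | 1  | 1  | 1  || 0
1  | 1  | 1  | 0  || 0
1  | 1  | 0  | 1  || 1
1  | 1  | 0  | 0  || 1
1  | 0  | 1  | 1  || 1
1  | 0  | 1  | 0  || 1
1  | 0  | 0  | 1  || 1
1  | 0  | 0  | 0  || 1
0  | 1  | 1  | 1  || 1
0  | 1  | 1  | 0  || 1
0  | 1  | 0  | 1  || 0
0  | 1  | 0  | 0  || 0
0  | 0  | 1  | 1  || 1
0  | 0  | 1  | 0  || 1
0  | 0  | 0  | 1  || 1
0  | 0  | 0  | 0  || 1
12 of 16 rows are 1, so the formula is contingent.

contingent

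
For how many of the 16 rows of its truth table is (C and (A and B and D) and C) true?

A | B | C | D || (A and B and D) | (C and (A and B and D) and C)
F | F | F | F ||        F        |               F              
F | F | F | T ||        F        |               F              
F | F | T | F ||        F        |               F              
F | F | T | T ||        F        |               F              
F | T | F | F ||        F        |               F              
F | T | F | T ||        F        |               F              
F | T | T | F ||        F        |               F              
F | T | T | T ||        F        |               F              
T | F | F | F ||        F        |               F              
T | F | F | T ||        F        |               F              
T | F | T | F ||        F        |               F              
T | F | T | T ||        F        |               F              
T | T | F | F ||        F        |               F              
T | T | F | T ||        T        |               F              
T | T | T | F ||        F        |               F              
T | T | T | T ||        T        |               T              
The formula is true on 1 of the 16 rows.

1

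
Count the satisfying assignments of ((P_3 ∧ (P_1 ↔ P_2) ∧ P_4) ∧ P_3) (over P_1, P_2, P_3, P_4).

2

P_1  P_2  P_3  P_4  |  φ
 T    T    T    T   |  T
 T    T    T    F   |  F
 T    T    F    T   |  F
 T    T    F    F   |  F
 T    F    T    T   |  F
 T    F    T    F   |  F
 T    F    F    T   |  F
 T    F    F    F   |  F
 F    T    T    T   |  F
 F    T    T    F   |  F
 F    T    F    T   |  F
 F    T    F    F   |  F
 F    F    T    T   |  T
 F    F    T    F   |  F
 F    F    F    T   |  F
 F    F    F    F   |  F
The formula is true on 2 of the 16 rows.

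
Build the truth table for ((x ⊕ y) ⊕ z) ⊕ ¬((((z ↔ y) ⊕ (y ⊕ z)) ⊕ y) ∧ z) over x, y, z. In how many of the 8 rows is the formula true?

x | y | z || φ
T | T | T || F
T | T | F || T
T | F | T || F
T | F | F || F
F | T | T || T
F | T | F || F
F | F | T || T
F | F | F || T
The formula is true on 4 of the 8 rows.

4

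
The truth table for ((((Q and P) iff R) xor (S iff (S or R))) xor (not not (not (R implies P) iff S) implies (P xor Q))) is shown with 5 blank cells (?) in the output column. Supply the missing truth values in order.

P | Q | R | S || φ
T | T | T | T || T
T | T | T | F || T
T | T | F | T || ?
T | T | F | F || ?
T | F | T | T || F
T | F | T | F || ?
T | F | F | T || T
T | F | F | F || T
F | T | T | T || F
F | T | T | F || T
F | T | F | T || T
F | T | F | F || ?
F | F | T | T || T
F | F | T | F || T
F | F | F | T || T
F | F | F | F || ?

F, T, T, T, F

Row P=T, Q=T, R=F, S=T: (((Q and P) iff R) xor (S iff (S or R))) = T, (not not (not (R implies P) iff S) implies (P xor Q)) = T, so the formula = F.
Row P=T, Q=T, R=F, S=F: (((Q and P) iff R) xor (S iff (S or R))) = T, (not not (not (R implies P) iff S) implies (P xor Q)) = F, so the formula = T.
Row P=T, Q=F, R=T, S=F: (((Q and P) iff R) xor (S iff (S or R))) = F, (not not (not (R implies P) iff S) implies (P xor Q)) = T, so the formula = T.
Row P=F, Q=T, R=F, S=F: (((Q and P) iff R) xor (S iff (S or R))) = F, (not not (not (R implies P) iff S) implies (P xor Q)) = T, so the formula = T.
Row P=F, Q=F, R=F, S=F: (((Q and P) iff R) xor (S iff (S or R))) = F, (not not (not (R implies P) iff S) implies (P xor Q)) = F, so the formula = F.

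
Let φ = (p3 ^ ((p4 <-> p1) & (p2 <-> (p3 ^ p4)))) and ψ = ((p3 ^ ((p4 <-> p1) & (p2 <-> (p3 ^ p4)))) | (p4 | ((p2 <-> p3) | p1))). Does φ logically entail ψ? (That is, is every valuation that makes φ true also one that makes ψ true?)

p1  p2  p3  p4  |  φ  ψ
F   F   F   F   |  T  T
F   F   F   T   |  F  T
F   F   T   F   |  T  T
F   F   T   T   |  T  T
F   T   F   F   |  F  F
F   T   F   T   |  F  T
F   T   T   F   |  F  T
F   T   T   T   |  T  T
T   F   F   F   |  F  T
T   F   F   T   |  F  T
T   F   T   F   |  T  T
T   F   T   T   |  F  T
T   T   F   F   |  F  T
T   T   F   T   |  T  T
T   T   T   F   |  T  T
T   T   T   T   |  T  T
In every row where φ is true, ψ is also true, so φ ⊨ ψ.

yes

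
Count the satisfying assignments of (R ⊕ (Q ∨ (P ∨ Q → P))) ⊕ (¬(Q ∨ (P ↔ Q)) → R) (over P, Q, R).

5

  P   |   Q   |   R   ||   φ  
False | False | False || False
False | False |  True ||  True
False |  True | False || False
False |  True |  True ||  True
 True | False | False ||  True
 True | False |  True ||  True
 True |  True | False || False
 True |  True |  True ||  True
The formula is true on 5 of the 8 rows.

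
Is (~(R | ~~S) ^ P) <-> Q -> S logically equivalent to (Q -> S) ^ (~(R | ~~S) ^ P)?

not equivalent

P  Q  R  S  |  φ  ψ
T  T  T  T  |  T  F
T  T  T  F  |  F  T
T  T  F  T  |  T  F
T  T  F  F  |  T  F
T  F  T  T  |  T  F
T  F  T  F  |  T  F
T  F  F  T  |  T  F
T  F  F  F  |  F  T
F  T  T  T  |  F  T
F  T  T  F  |  T  F
F  T  F  T  |  F  T
F  T  F  F  |  F  T
F  F  T  T  |  F  T
F  F  T  F  |  F  T
F  F  F  T  |  F  T
F  F  F  F  |  T  F
The columns differ at P=T, Q=T, R=T, S=T (φ=T, ψ=F), so they are not equivalent.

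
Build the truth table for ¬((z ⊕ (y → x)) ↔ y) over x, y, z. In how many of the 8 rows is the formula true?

4

x  y  z  |  ¬((z ⊕ (y → x)) ↔ y)
F  F  F  |           T          
F  F  T  |           F          
F  T  F  |           T          
F  T  T  |           F          
T  F  F  |           T          
T  F  T  |           F          
T  T  F  |           F          
T  T  T  |           T          
The formula is true on 4 of the 8 rows.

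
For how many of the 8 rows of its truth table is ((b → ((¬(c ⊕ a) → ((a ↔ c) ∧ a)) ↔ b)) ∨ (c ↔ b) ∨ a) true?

7

a | b | c || (c ⊕ a) | ¬(c ⊕ a) | (a ↔ c) | ((a ↔ c) ∧ a) | (¬(c ⊕ a) → ((a ↔ c) ∧ a)) | (c ↔ b) | φ
T | T | T ||    F    |    T     |    T    |       T       |             T              |    T    | T
T | T | F ||    T    |    F     |    F    |       F       |             T              |    F    | T
T | F | T ||    F    |    T     |    T    |       T       |             T              |    F    | T
T | F | F ||    T    |    F     |    F    |       F       |             T              |    T    | T
F | T | T ||    T    |    F     |    F    |       F       |             T              |    T    | T
F | T | F ||    F    |    T     |    T    |       F       |             F              |    F    | F
F | F | T ||    T    |    F     |    F    |       F       |             T              |    F    | T
F | F | F ||    F    |    T     |    T    |       F       |             F              |    T    | T
The formula is true on 7 of the 8 rows.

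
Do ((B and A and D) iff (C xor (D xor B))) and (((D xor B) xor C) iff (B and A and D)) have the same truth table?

equivalent

A | B | C | D | φ | ψ
- | - | - | - | - | -
T | T | T | T | T | T
T | T | T | F | T | T
T | T | F | T | F | F
T | T | F | F | F | F
T | F | T | T | T | T
T | F | T | F | F | F
T | F | F | T | F | F
T | F | F | F | T | T
F | T | T | T | F | F
F | T | T | F | T | T
F | T | F | T | T | T
F | T | F | F | F | F
F | F | T | T | T | T
F | F | T | F | F | F
F | F | F | T | F | F
F | F | F | F | T | T
The columns for φ and ψ agree on every row, so they are logically equivalent.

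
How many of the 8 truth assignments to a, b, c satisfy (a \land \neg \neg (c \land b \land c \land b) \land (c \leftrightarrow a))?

a | b | c | (c \land b \land c \land b) | (c \leftrightarrow a) | φ
- | - | - | --------------------------- | --------------------- | -
T | T | T |              T              |           T           | T
T | T | F |              F              |           F           | F
T | F | T |              F              |           T           | F
T | F | F |              F              |           F           | F
F | T | T |              T              |           F           | F
F | T | F |              F              |           T           | F
F | F | T |              F              |           F           | F
F | F | F |              F              |           T           | F
The formula is true on 1 of the 8 rows.

1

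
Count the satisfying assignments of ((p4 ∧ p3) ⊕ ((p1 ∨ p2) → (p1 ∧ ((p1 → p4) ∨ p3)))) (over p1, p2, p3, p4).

8

p1 | p2 | p3 | p4 || (p4 ∧ p3) | (p1 ∨ p2) | (p1 → p4) | ((p1 → p4) ∨ p3) | (p1 ∧ ((p1 → p4) ∨ p3)) | φ
T  | T  | T  | T  ||     T     |     T     |     T     |        T         |            T            | F
T  | T  | T  | F  ||     F     |     T     |     F     |        T         |            T            | T
T  | T  | F  | T  ||     F     |     T     |     T     |        T         |            T            | T
T  | T  | F  | F  ||     F     |     T     |     F     |        F         |            F            | F
T  | F  | T  | T  ||     T     |     T     |     T     |        T         |            T            | F
T  | F  | T  | F  ||     F     |     T     |     F     |        T         |            T            | T
T  | F  | F  | T  ||     F     |     T     |     T     |        T         |            T            | T
T  | F  | F  | F  ||     F     |     T     |     F     |        F         |            F            | F
F  | T  | T  | T  ||     T     |     T     |     T     |        T         |            F            | T
F  | T  | T  | F  ||     F     |     T     |     T     |        T         |            F            | F
F  | T  | F  | T  ||     F     |     T     |     T     |        T         |            F            | F
F  | T  | F  | F  ||     F     |     T     |     T     |        T         |            F            | F
F  | F  | T  | T  ||     T     |     F     |     T     |        T         |            F            | F
F  | F  | T  | F  ||     F     |     F     |     T     |        T         |            F            | T
F  | F  | F  | T  ||     F     |     F     |     T     |        T         |            F            | T
F  | F  | F  | F  ||     F     |     F     |     T     |        T         |            F            | T
The formula is true on 8 of the 16 rows.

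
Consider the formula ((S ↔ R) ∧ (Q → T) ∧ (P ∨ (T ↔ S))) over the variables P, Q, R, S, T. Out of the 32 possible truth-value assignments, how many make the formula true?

9

  P      Q      R      S      T    |    φ  
False  False  False  False  False  |   True
False  False  False  False   True  |  False
False  False  False   True  False  |  False
False  False  False   True   True  |  False
False  False   True  False  False  |  False
False  False   True  False   True  |  False
False  False   True   True  False  |  False
False  False   True   True   True  |   True
False   True  False  False  False  |  False
False   True  False  False   True  |  False
False   True  False   True  False  |  False
False   True  False   True   True  |  False
False   True   True  False  False  |  False
False   True   True  False   True  |  False
False   True   True   True  False  |  False
False   True   True   True   True  |   True
 True  False  False  False  False  |   True
 True  False  False  False   True  |   True
 True  False  False   True  False  |  False
 True  False  False   True   True  |  False
 True  False   True  False  False  |  False
 True  False   True  False   True  |  False
 True  False   True   True  False  |   True
 True  False   True   True   True  |   True
 True   True  False  False  False  |  False
 True   True  False  False   True  |   True
 True   True  False   True  False  |  False
 True   True  False   True   True  |  False
 True   True   True  False  False  |  False
 True   True   True  False   True  |  False
 True   True   True   True  False  |  False
 True   True   True   True   True  |   True
The formula is true on 9 of the 32 rows.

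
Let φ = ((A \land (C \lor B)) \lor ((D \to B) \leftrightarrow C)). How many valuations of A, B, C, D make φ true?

11

A | B | C | D || (C \lor B) | (A \land (C \lor B)) | (D \to B) | φ
1 | 1 | 1 | 1 ||     1      |          1           |     1     | 1
1 | 1 | 1 | 0 ||     1      |          1           |     1     | 1
1 | 1 | 0 | 1 ||     1      |          1           |     1     | 1
1 | 1 | 0 | 0 ||     1      |          1           |     1     | 1
1 | 0 | 1 | 1 ||     1      |          1           |     0     | 1
1 | 0 | 1 | 0 ||     1      |          1           |     1     | 1
1 | 0 | 0 | 1 ||     0      |          0           |     0     | 1
1 | 0 | 0 | 0 ||     0      |          0           |     1     | 0
0 | 1 | 1 | 1 ||     1      |          0           |     1     | 1
0 | 1 | 1 | 0 ||     1      |          0           |     1     | 1
0 | 1 | 0 | 1 ||     1      |          0           |     1     | 0
0 | 1 | 0 | 0 ||     1      |          0           |     1     | 0
0 | 0 | 1 | 1 ||     1      |          0           |     0     | 0
0 | 0 | 1 | 0 ||     1      |          0           |     1     | 1
0 | 0 | 0 | 1 ||     0      |          0           |     0     | 1
0 | 0 | 0 | 0 ||     0      |          0           |     1     | 0
The formula is true on 11 of the 16 rows.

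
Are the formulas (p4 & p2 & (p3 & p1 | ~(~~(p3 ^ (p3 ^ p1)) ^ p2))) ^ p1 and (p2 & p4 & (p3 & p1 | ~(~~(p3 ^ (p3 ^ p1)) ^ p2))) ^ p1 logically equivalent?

p1 | p2 | p3 | p4 | φ | ψ
-- | -- | -- | -- | - | -
T  | T  | T  | T  | F | F
T  | T  | T  | F  | T | T
T  | T  | F  | T  | F | F
T  | T  | F  | F  | T | T
T  | F  | T  | T  | T | T
T  | F  | T  | F  | T | T
T  | F  | F  | T  | T | T
T  | F  | F  | F  | T | T
F  | T  | T  | T  | F | F
F  | T  | T  | F  | F | F
F  | T  | F  | T  | F | F
F  | T  | F  | F  | F | F
F  | F  | T  | T  | F | F
F  | F  | T  | F  | F | F
F  | F  | F  | T  | F | F
F  | F  | F  | F  | F | F
The columns for φ and ψ agree on every row, so they are logically equivalent.

equivalent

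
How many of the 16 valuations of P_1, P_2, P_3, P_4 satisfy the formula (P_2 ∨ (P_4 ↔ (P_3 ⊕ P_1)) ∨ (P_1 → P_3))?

P_1 | P_2 | P_3 | P_4 | (P_3 ⊕ P_1) | (P_4 ↔ (P_3 ⊕ P_1)) | (P_1 → P_3) | φ
--- | --- | --- | --- | ----------- | ------------------- | ----------- | -
 F  |  F  |  F  |  F  |      F      |          T          |      T      | T
 F  |  F  |  F  |  T  |      F      |          F          |      T      | T
 F  |  F  |  T  |  F  |      T      |          F          |      T      | T
 F  |  F  |  T  |  T  |      T      |          T          |      T      | T
 F  |  T  |  F  |  F  |      F      |          T          |      T      | T
 F  |  T  |  F  |  T  |      F      |          F          |      T      | T
 F  |  T  |  T  |  F  |      T      |          F          |      T      | T
 F  |  T  |  T  |  T  |      T      |          T          |      T      | T
 T  |  F  |  F  |  F  |      T      |          F          |      F      | F
 T  |  F  |  F  |  T  |      T      |          T          |      F      | T
 T  |  F  |  T  |  F  |      F      |          T          |      T      | T
 T  |  F  |  T  |  T  |      F      |          F          |      T      | T
 T  |  T  |  F  |  F  |      T      |          F          |      F      | T
 T  |  T  |  F  |  T  |      T      |          T          |      F      | T
 T  |  T  |  T  |  F  |      F      |          T          |      T      | T
 T  |  T  |  T  |  T  |      F      |          F          |      T      | T
The formula is true on 15 of the 16 rows.

15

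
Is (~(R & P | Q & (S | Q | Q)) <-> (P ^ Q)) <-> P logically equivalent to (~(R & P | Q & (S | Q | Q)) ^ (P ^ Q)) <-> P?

not equivalent

P | Q | R | S || φ | ψ
1 | 1 | 1 | 1 || 1 | 0
1 | 1 | 1 | 0 || 1 | 0
1 | 1 | 0 | 1 || 1 | 0
1 | 1 | 0 | 0 || 1 | 0
1 | 0 | 1 | 1 || 0 | 1
1 | 0 | 1 | 0 || 0 | 1
1 | 0 | 0 | 1 || 1 | 0
1 | 0 | 0 | 0 || 1 | 0
0 | 1 | 1 | 1 || 1 | 0
0 | 1 | 1 | 0 || 1 | 0
0 | 1 | 0 | 1 || 1 | 0
0 | 1 | 0 | 0 || 1 | 0
0 | 0 | 1 | 1 || 1 | 0
0 | 0 | 1 | 0 || 1 | 0
0 | 0 | 0 | 1 || 1 | 0
0 | 0 | 0 | 0 || 1 | 0
The columns differ at P=1, Q=1, R=1, S=1 (φ=1, ψ=0), so they are not equivalent.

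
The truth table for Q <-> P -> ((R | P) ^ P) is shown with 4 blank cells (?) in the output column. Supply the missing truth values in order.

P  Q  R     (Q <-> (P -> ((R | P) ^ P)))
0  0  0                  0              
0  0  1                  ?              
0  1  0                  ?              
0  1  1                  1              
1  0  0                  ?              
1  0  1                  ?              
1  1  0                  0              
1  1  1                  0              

Row P=0, Q=0, R=1: (P -> ((R | P) ^ P)) = 1, so (Q <-> (P -> ((R | P) ^ P))) = 0.
Row P=0, Q=1, R=0: (P -> ((R | P) ^ P)) = 1, so (Q <-> (P -> ((R | P) ^ P))) = 1.
Row P=1, Q=0, R=0: (P -> ((R | P) ^ P)) = 0, so (Q <-> (P -> ((R | P) ^ P))) = 1.
Row P=1, Q=0, R=1: (P -> ((R | P) ^ P)) = 0, so (Q <-> (P -> ((R | P) ^ P))) = 1.

0, 1, 1, 1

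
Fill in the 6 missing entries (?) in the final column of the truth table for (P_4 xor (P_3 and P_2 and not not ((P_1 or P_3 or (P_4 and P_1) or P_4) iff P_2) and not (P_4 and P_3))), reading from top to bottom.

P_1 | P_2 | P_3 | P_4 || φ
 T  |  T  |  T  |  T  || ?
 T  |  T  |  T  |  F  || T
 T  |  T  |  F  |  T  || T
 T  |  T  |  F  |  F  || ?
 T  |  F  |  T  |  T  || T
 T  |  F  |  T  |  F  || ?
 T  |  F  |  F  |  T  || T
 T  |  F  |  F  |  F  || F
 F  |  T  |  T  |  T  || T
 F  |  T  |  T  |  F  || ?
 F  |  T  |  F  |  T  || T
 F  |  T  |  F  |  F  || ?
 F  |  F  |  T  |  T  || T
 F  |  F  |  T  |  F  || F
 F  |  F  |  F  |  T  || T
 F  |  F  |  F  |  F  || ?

T, F, F, T, F, F

Row P_1=T, P_2=T, P_3=T, P_4=T: (P_3 and P_2 and not not ((P_1 or P_3 or (P_4 and P_1) or P_4) iff P_2) and not (P_4 and P_3)) = F, so the formula = T.
Row P_1=T, P_2=T, P_3=F, P_4=F: (P_3 and P_2 and not not ((P_1 or P_3 or (P_4 and P_1) or P_4) iff P_2) and not (P_4 and P_3)) = F, so the formula = F.
Row P_1=T, P_2=F, P_3=T, P_4=F: (P_3 and P_2 and not not ((P_1 or P_3 or (P_4 and P_1) or P_4) iff P_2) and not (P_4 and P_3)) = F, so the formula = F.
Row P_1=F, P_2=T, P_3=T, P_4=F: (P_3 and P_2 and not not ((P_1 or P_3 or (P_4 and P_1) or P_4) iff P_2) and not (P_4 and P_3)) = T, so the formula = T.
Row P_1=F, P_2=T, P_3=F, P_4=F: (P_3 and P_2 and not not ((P_1 or P_3 or (P_4 and P_1) or P_4) iff P_2) and not (P_4 and P_3)) = F, so the formula = F.
Row P_1=F, P_2=F, P_3=F, P_4=F: (P_3 and P_2 and not not ((P_1 or P_3 or (P_4 and P_1) or P_4) iff P_2) and not (P_4 and P_3)) = F, so the formula = F.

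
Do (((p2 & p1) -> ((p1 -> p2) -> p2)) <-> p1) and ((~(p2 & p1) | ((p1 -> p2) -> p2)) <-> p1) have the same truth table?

equivalent

p1 | p2 || φ | ψ
F  | F  || F | F
F  | T  || F | F
T  | F  || T | T
T  | T  || T | T
The columns for φ and ψ agree on every row, so they are logically equivalent.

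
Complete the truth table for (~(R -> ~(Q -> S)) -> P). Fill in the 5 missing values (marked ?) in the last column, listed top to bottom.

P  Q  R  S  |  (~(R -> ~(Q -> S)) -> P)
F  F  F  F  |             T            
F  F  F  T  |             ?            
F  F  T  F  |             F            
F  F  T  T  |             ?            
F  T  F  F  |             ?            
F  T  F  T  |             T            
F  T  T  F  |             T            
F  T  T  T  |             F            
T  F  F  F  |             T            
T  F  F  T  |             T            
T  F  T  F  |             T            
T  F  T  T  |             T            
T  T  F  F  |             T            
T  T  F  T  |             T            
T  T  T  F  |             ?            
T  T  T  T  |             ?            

Row P=F, Q=F, R=F, S=T: ~(R -> ~(Q -> S)) = F, so (~(R -> ~(Q -> S)) -> P) = T.
Row P=F, Q=F, R=T, S=T: ~(R -> ~(Q -> S)) = T, so (~(R -> ~(Q -> S)) -> P) = F.
Row P=F, Q=T, R=F, S=F: ~(R -> ~(Q -> S)) = F, so (~(R -> ~(Q -> S)) -> P) = T.
Row P=T, Q=T, R=T, S=F: ~(R -> ~(Q -> S)) = F, so (~(R -> ~(Q -> S)) -> P) = T.
Row P=T, Q=T, R=T, S=T: ~(R -> ~(Q -> S)) = T, so (~(R -> ~(Q -> S)) -> P) = T.

T, F, T, T, T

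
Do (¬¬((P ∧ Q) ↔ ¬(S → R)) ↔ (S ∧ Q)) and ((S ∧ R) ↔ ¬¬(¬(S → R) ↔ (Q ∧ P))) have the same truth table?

P  Q  R  S  |  φ  ψ
T  T  T  T  |  F  F
T  T  T  F  |  T  T
T  T  F  T  |  T  F
T  T  F  F  |  T  T
T  F  T  T  |  F  T
T  F  T  F  |  F  F
T  F  F  T  |  T  T
T  F  F  F  |  F  F
F  T  T  T  |  T  T
F  T  T  F  |  F  F
F  T  F  T  |  F  T
F  T  F  F  |  F  F
F  F  T  T  |  F  T
F  F  T  F  |  F  F
F  F  F  T  |  T  T
F  F  F  F  |  F  F
The columns differ at P=T, Q=T, R=F, S=T (φ=T, ψ=F), so they are not equivalent.

not equivalent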